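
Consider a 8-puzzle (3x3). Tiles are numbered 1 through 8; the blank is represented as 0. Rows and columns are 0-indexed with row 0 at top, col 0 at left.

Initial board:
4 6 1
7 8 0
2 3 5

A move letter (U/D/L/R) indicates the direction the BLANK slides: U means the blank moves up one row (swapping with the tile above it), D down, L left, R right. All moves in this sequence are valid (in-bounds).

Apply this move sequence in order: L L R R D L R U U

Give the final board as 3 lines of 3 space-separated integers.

After move 1 (L):
4 6 1
7 0 8
2 3 5

After move 2 (L):
4 6 1
0 7 8
2 3 5

After move 3 (R):
4 6 1
7 0 8
2 3 5

After move 4 (R):
4 6 1
7 8 0
2 3 5

After move 5 (D):
4 6 1
7 8 5
2 3 0

After move 6 (L):
4 6 1
7 8 5
2 0 3

After move 7 (R):
4 6 1
7 8 5
2 3 0

After move 8 (U):
4 6 1
7 8 0
2 3 5

After move 9 (U):
4 6 0
7 8 1
2 3 5

Answer: 4 6 0
7 8 1
2 3 5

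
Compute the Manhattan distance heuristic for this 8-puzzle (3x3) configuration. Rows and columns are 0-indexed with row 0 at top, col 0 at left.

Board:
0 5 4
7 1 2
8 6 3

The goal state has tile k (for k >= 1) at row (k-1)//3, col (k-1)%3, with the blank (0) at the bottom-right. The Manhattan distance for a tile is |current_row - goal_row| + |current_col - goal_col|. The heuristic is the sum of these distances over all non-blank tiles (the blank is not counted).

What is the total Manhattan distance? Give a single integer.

Answer: 14

Derivation:
Tile 5: at (0,1), goal (1,1), distance |0-1|+|1-1| = 1
Tile 4: at (0,2), goal (1,0), distance |0-1|+|2-0| = 3
Tile 7: at (1,0), goal (2,0), distance |1-2|+|0-0| = 1
Tile 1: at (1,1), goal (0,0), distance |1-0|+|1-0| = 2
Tile 2: at (1,2), goal (0,1), distance |1-0|+|2-1| = 2
Tile 8: at (2,0), goal (2,1), distance |2-2|+|0-1| = 1
Tile 6: at (2,1), goal (1,2), distance |2-1|+|1-2| = 2
Tile 3: at (2,2), goal (0,2), distance |2-0|+|2-2| = 2
Sum: 1 + 3 + 1 + 2 + 2 + 1 + 2 + 2 = 14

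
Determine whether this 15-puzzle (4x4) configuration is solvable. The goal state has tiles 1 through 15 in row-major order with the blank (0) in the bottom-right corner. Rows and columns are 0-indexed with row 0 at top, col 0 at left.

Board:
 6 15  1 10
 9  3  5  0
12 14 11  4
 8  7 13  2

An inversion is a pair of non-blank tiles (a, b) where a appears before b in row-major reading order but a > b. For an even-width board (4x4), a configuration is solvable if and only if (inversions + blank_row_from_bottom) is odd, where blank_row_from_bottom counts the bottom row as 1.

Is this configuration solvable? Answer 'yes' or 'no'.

Inversions: 54
Blank is in row 1 (0-indexed from top), which is row 3 counting from the bottom (bottom = 1).
54 + 3 = 57, which is odd, so the puzzle is solvable.

Answer: yes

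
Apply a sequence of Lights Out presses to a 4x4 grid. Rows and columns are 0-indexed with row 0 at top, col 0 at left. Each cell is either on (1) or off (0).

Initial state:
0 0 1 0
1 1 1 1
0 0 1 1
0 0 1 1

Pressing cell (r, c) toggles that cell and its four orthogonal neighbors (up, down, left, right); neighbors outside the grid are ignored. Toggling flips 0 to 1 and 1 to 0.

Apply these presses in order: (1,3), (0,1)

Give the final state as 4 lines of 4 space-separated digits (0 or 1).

After press 1 at (1,3):
0 0 1 1
1 1 0 0
0 0 1 0
0 0 1 1

After press 2 at (0,1):
1 1 0 1
1 0 0 0
0 0 1 0
0 0 1 1

Answer: 1 1 0 1
1 0 0 0
0 0 1 0
0 0 1 1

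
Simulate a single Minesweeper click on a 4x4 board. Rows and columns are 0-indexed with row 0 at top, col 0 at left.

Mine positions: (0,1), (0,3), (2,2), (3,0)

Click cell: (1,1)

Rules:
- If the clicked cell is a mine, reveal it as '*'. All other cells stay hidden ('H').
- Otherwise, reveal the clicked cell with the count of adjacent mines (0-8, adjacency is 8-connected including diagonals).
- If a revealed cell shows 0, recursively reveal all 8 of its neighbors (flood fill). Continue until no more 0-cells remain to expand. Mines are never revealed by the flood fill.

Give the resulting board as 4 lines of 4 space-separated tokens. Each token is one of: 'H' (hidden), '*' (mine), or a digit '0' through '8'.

H H H H
H 2 H H
H H H H
H H H H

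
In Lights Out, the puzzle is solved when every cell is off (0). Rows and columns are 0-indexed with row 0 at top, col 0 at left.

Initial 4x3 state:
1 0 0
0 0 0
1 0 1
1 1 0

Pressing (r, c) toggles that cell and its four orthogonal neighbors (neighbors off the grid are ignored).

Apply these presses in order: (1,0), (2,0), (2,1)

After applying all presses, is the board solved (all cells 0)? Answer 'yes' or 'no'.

Answer: yes

Derivation:
After press 1 at (1,0):
0 0 0
1 1 0
0 0 1
1 1 0

After press 2 at (2,0):
0 0 0
0 1 0
1 1 1
0 1 0

After press 3 at (2,1):
0 0 0
0 0 0
0 0 0
0 0 0

Lights still on: 0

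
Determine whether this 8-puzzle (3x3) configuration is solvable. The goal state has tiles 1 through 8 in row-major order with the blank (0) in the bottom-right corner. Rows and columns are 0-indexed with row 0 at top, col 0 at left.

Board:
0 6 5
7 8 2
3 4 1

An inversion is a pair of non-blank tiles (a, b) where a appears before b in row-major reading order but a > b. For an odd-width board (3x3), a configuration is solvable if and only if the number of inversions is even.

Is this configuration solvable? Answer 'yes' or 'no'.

Answer: yes

Derivation:
Inversions (pairs i<j in row-major order where tile[i] > tile[j] > 0): 20
20 is even, so the puzzle is solvable.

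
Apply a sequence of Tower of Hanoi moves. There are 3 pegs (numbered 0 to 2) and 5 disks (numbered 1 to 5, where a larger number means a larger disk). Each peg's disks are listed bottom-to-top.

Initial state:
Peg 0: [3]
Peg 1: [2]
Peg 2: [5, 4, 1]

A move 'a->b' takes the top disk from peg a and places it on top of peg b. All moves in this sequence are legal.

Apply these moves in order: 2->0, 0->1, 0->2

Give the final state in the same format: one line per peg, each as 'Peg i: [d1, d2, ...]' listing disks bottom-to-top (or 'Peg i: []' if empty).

After move 1 (2->0):
Peg 0: [3, 1]
Peg 1: [2]
Peg 2: [5, 4]

After move 2 (0->1):
Peg 0: [3]
Peg 1: [2, 1]
Peg 2: [5, 4]

After move 3 (0->2):
Peg 0: []
Peg 1: [2, 1]
Peg 2: [5, 4, 3]

Answer: Peg 0: []
Peg 1: [2, 1]
Peg 2: [5, 4, 3]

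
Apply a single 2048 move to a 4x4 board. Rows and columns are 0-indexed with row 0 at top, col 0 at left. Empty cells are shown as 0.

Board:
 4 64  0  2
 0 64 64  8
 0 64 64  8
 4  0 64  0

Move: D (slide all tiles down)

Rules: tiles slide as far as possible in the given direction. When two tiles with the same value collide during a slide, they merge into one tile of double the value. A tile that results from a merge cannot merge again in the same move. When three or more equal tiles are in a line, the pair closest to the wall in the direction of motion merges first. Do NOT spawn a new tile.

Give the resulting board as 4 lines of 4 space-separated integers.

Answer:   0   0   0   0
  0   0   0   0
  0  64  64   2
  8 128 128  16

Derivation:
Slide down:
col 0: [4, 0, 0, 4] -> [0, 0, 0, 8]
col 1: [64, 64, 64, 0] -> [0, 0, 64, 128]
col 2: [0, 64, 64, 64] -> [0, 0, 64, 128]
col 3: [2, 8, 8, 0] -> [0, 0, 2, 16]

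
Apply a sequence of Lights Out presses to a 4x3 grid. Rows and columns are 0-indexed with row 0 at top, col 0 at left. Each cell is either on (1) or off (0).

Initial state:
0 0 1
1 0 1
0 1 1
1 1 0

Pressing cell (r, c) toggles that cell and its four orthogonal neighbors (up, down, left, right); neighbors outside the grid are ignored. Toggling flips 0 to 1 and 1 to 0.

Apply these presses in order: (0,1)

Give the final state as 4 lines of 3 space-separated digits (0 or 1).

After press 1 at (0,1):
1 1 0
1 1 1
0 1 1
1 1 0

Answer: 1 1 0
1 1 1
0 1 1
1 1 0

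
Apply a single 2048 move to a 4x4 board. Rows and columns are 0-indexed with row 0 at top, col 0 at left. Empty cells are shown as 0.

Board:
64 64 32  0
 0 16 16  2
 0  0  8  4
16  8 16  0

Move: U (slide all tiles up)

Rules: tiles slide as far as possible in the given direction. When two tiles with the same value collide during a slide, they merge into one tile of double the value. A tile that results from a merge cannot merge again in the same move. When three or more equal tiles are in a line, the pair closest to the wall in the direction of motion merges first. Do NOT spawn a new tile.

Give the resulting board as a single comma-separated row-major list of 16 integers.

Slide up:
col 0: [64, 0, 0, 16] -> [64, 16, 0, 0]
col 1: [64, 16, 0, 8] -> [64, 16, 8, 0]
col 2: [32, 16, 8, 16] -> [32, 16, 8, 16]
col 3: [0, 2, 4, 0] -> [2, 4, 0, 0]

Answer: 64, 64, 32, 2, 16, 16, 16, 4, 0, 8, 8, 0, 0, 0, 16, 0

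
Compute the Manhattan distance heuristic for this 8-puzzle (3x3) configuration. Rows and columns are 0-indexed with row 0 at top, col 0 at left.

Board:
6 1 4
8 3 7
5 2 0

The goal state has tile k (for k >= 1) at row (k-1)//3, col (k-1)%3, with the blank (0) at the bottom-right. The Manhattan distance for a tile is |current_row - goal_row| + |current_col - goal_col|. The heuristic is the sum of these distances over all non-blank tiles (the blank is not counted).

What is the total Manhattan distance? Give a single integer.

Tile 6: (0,0)->(1,2) = 3
Tile 1: (0,1)->(0,0) = 1
Tile 4: (0,2)->(1,0) = 3
Tile 8: (1,0)->(2,1) = 2
Tile 3: (1,1)->(0,2) = 2
Tile 7: (1,2)->(2,0) = 3
Tile 5: (2,0)->(1,1) = 2
Tile 2: (2,1)->(0,1) = 2
Sum: 3 + 1 + 3 + 2 + 2 + 3 + 2 + 2 = 18

Answer: 18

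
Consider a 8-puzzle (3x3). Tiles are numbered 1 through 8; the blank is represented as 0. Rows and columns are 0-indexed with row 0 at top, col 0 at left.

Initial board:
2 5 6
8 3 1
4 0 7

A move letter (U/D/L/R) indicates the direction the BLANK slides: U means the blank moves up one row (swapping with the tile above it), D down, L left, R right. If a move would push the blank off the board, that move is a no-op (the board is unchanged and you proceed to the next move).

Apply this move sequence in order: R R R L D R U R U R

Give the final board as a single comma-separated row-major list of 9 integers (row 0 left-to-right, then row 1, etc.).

After move 1 (R):
2 5 6
8 3 1
4 7 0

After move 2 (R):
2 5 6
8 3 1
4 7 0

After move 3 (R):
2 5 6
8 3 1
4 7 0

After move 4 (L):
2 5 6
8 3 1
4 0 7

After move 5 (D):
2 5 6
8 3 1
4 0 7

After move 6 (R):
2 5 6
8 3 1
4 7 0

After move 7 (U):
2 5 6
8 3 0
4 7 1

After move 8 (R):
2 5 6
8 3 0
4 7 1

After move 9 (U):
2 5 0
8 3 6
4 7 1

After move 10 (R):
2 5 0
8 3 6
4 7 1

Answer: 2, 5, 0, 8, 3, 6, 4, 7, 1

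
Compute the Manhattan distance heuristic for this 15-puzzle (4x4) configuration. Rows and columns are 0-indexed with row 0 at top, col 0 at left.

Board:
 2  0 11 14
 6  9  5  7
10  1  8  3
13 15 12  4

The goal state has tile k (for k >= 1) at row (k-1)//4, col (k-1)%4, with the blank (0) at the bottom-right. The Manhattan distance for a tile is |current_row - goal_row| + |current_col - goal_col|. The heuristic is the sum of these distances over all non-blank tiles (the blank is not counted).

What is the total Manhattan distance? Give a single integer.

Answer: 29

Derivation:
Tile 2: (0,0)->(0,1) = 1
Tile 11: (0,2)->(2,2) = 2
Tile 14: (0,3)->(3,1) = 5
Tile 6: (1,0)->(1,1) = 1
Tile 9: (1,1)->(2,0) = 2
Tile 5: (1,2)->(1,0) = 2
Tile 7: (1,3)->(1,2) = 1
Tile 10: (2,0)->(2,1) = 1
Tile 1: (2,1)->(0,0) = 3
Tile 8: (2,2)->(1,3) = 2
Tile 3: (2,3)->(0,2) = 3
Tile 13: (3,0)->(3,0) = 0
Tile 15: (3,1)->(3,2) = 1
Tile 12: (3,2)->(2,3) = 2
Tile 4: (3,3)->(0,3) = 3
Sum: 1 + 2 + 5 + 1 + 2 + 2 + 1 + 1 + 3 + 2 + 3 + 0 + 1 + 2 + 3 = 29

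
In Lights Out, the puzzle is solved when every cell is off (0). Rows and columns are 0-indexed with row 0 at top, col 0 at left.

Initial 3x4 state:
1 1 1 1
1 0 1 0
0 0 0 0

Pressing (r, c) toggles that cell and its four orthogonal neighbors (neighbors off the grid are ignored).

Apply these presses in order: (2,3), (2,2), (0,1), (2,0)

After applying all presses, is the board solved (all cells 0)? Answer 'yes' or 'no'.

Answer: no

Derivation:
After press 1 at (2,3):
1 1 1 1
1 0 1 1
0 0 1 1

After press 2 at (2,2):
1 1 1 1
1 0 0 1
0 1 0 0

After press 3 at (0,1):
0 0 0 1
1 1 0 1
0 1 0 0

After press 4 at (2,0):
0 0 0 1
0 1 0 1
1 0 0 0

Lights still on: 4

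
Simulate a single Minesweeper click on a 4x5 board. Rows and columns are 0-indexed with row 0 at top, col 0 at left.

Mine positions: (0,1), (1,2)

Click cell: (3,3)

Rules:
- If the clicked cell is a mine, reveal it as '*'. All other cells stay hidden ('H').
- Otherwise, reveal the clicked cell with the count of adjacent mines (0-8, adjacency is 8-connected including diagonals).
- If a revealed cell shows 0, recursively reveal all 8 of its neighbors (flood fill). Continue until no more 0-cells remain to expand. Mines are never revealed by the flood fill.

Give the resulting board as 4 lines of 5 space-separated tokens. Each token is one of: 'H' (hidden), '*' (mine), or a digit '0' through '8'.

H H H 1 0
1 2 H 1 0
0 1 1 1 0
0 0 0 0 0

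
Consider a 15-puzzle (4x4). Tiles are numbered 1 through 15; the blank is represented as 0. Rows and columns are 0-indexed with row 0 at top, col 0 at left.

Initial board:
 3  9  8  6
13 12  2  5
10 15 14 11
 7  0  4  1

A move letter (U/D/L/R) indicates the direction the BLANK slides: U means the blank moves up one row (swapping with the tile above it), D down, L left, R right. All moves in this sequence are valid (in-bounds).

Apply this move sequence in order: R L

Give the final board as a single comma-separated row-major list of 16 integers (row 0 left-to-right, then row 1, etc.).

Answer: 3, 9, 8, 6, 13, 12, 2, 5, 10, 15, 14, 11, 7, 0, 4, 1

Derivation:
After move 1 (R):
 3  9  8  6
13 12  2  5
10 15 14 11
 7  4  0  1

After move 2 (L):
 3  9  8  6
13 12  2  5
10 15 14 11
 7  0  4  1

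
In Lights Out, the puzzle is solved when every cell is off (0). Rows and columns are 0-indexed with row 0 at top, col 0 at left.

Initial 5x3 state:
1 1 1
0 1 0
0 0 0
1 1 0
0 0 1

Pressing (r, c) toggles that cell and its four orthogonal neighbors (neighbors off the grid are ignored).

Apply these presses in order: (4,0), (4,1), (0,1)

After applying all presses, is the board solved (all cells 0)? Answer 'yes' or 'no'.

Answer: yes

Derivation:
After press 1 at (4,0):
1 1 1
0 1 0
0 0 0
0 1 0
1 1 1

After press 2 at (4,1):
1 1 1
0 1 0
0 0 0
0 0 0
0 0 0

After press 3 at (0,1):
0 0 0
0 0 0
0 0 0
0 0 0
0 0 0

Lights still on: 0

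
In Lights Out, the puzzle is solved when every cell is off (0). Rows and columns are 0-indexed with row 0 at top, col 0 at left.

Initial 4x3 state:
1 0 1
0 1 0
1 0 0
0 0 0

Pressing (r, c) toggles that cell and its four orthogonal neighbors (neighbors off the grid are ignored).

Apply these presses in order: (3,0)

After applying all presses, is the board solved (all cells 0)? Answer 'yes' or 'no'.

After press 1 at (3,0):
1 0 1
0 1 0
0 0 0
1 1 0

Lights still on: 5

Answer: no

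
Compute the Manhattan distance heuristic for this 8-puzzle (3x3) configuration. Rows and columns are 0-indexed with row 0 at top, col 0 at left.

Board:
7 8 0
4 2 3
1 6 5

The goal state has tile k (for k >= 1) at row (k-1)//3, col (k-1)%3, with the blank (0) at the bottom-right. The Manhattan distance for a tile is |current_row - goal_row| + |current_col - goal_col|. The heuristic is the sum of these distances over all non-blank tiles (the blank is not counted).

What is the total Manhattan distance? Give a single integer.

Answer: 12

Derivation:
Tile 7: (0,0)->(2,0) = 2
Tile 8: (0,1)->(2,1) = 2
Tile 4: (1,0)->(1,0) = 0
Tile 2: (1,1)->(0,1) = 1
Tile 3: (1,2)->(0,2) = 1
Tile 1: (2,0)->(0,0) = 2
Tile 6: (2,1)->(1,2) = 2
Tile 5: (2,2)->(1,1) = 2
Sum: 2 + 2 + 0 + 1 + 1 + 2 + 2 + 2 = 12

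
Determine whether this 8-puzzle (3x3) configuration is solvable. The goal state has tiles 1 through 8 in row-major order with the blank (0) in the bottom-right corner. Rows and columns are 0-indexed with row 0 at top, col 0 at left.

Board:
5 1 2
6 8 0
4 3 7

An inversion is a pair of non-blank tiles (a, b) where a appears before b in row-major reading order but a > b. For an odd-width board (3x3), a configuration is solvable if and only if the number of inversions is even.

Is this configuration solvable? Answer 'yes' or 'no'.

Answer: yes

Derivation:
Inversions (pairs i<j in row-major order where tile[i] > tile[j] > 0): 10
10 is even, so the puzzle is solvable.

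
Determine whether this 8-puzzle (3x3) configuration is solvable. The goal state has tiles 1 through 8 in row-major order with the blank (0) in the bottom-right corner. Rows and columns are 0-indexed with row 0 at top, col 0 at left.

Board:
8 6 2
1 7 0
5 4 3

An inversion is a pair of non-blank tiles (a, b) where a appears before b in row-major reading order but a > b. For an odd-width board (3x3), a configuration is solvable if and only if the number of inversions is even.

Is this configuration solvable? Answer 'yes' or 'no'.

Answer: no

Derivation:
Inversions (pairs i<j in row-major order where tile[i] > tile[j] > 0): 19
19 is odd, so the puzzle is not solvable.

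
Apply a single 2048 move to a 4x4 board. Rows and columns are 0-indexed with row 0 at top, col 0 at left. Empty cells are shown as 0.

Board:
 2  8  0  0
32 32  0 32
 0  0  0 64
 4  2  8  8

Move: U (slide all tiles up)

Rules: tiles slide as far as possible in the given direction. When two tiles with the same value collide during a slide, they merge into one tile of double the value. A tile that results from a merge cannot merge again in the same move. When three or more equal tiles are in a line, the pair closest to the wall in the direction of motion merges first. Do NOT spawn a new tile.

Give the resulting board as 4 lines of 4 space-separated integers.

Slide up:
col 0: [2, 32, 0, 4] -> [2, 32, 4, 0]
col 1: [8, 32, 0, 2] -> [8, 32, 2, 0]
col 2: [0, 0, 0, 8] -> [8, 0, 0, 0]
col 3: [0, 32, 64, 8] -> [32, 64, 8, 0]

Answer:  2  8  8 32
32 32  0 64
 4  2  0  8
 0  0  0  0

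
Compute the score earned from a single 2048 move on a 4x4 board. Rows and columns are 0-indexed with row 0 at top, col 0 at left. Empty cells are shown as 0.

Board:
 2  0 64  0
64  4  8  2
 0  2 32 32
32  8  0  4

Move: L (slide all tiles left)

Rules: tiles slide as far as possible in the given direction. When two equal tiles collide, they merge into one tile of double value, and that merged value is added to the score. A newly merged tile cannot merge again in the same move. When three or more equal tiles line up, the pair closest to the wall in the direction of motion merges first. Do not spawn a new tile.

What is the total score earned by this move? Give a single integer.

Slide left:
row 0: [2, 0, 64, 0] -> [2, 64, 0, 0]  score +0 (running 0)
row 1: [64, 4, 8, 2] -> [64, 4, 8, 2]  score +0 (running 0)
row 2: [0, 2, 32, 32] -> [2, 64, 0, 0]  score +64 (running 64)
row 3: [32, 8, 0, 4] -> [32, 8, 4, 0]  score +0 (running 64)
Board after move:
 2 64  0  0
64  4  8  2
 2 64  0  0
32  8  4  0

Answer: 64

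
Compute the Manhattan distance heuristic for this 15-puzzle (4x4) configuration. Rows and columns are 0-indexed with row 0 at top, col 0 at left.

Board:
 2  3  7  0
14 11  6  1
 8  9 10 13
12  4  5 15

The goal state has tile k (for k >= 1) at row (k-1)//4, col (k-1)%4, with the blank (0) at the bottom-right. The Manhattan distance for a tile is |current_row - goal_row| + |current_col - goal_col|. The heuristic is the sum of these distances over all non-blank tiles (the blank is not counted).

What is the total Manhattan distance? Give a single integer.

Tile 2: at (0,0), goal (0,1), distance |0-0|+|0-1| = 1
Tile 3: at (0,1), goal (0,2), distance |0-0|+|1-2| = 1
Tile 7: at (0,2), goal (1,2), distance |0-1|+|2-2| = 1
Tile 14: at (1,0), goal (3,1), distance |1-3|+|0-1| = 3
Tile 11: at (1,1), goal (2,2), distance |1-2|+|1-2| = 2
Tile 6: at (1,2), goal (1,1), distance |1-1|+|2-1| = 1
Tile 1: at (1,3), goal (0,0), distance |1-0|+|3-0| = 4
Tile 8: at (2,0), goal (1,3), distance |2-1|+|0-3| = 4
Tile 9: at (2,1), goal (2,0), distance |2-2|+|1-0| = 1
Tile 10: at (2,2), goal (2,1), distance |2-2|+|2-1| = 1
Tile 13: at (2,3), goal (3,0), distance |2-3|+|3-0| = 4
Tile 12: at (3,0), goal (2,3), distance |3-2|+|0-3| = 4
Tile 4: at (3,1), goal (0,3), distance |3-0|+|1-3| = 5
Tile 5: at (3,2), goal (1,0), distance |3-1|+|2-0| = 4
Tile 15: at (3,3), goal (3,2), distance |3-3|+|3-2| = 1
Sum: 1 + 1 + 1 + 3 + 2 + 1 + 4 + 4 + 1 + 1 + 4 + 4 + 5 + 4 + 1 = 37

Answer: 37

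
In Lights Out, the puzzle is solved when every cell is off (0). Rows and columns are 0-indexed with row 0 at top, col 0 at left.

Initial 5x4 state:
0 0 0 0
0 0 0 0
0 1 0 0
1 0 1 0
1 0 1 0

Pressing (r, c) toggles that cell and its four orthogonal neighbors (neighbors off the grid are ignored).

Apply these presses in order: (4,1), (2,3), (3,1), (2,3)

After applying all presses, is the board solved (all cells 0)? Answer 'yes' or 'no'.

After press 1 at (4,1):
0 0 0 0
0 0 0 0
0 1 0 0
1 1 1 0
0 1 0 0

After press 2 at (2,3):
0 0 0 0
0 0 0 1
0 1 1 1
1 1 1 1
0 1 0 0

After press 3 at (3,1):
0 0 0 0
0 0 0 1
0 0 1 1
0 0 0 1
0 0 0 0

After press 4 at (2,3):
0 0 0 0
0 0 0 0
0 0 0 0
0 0 0 0
0 0 0 0

Lights still on: 0

Answer: yes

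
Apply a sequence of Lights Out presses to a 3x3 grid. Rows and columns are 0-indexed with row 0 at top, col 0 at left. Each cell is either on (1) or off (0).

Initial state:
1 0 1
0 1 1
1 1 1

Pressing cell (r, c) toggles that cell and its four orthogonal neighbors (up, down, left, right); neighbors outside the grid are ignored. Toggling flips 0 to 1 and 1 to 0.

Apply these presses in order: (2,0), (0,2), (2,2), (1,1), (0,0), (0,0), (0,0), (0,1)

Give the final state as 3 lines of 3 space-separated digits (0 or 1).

Answer: 1 0 1
1 1 0
0 0 0

Derivation:
After press 1 at (2,0):
1 0 1
1 1 1
0 0 1

After press 2 at (0,2):
1 1 0
1 1 0
0 0 1

After press 3 at (2,2):
1 1 0
1 1 1
0 1 0

After press 4 at (1,1):
1 0 0
0 0 0
0 0 0

After press 5 at (0,0):
0 1 0
1 0 0
0 0 0

After press 6 at (0,0):
1 0 0
0 0 0
0 0 0

After press 7 at (0,0):
0 1 0
1 0 0
0 0 0

After press 8 at (0,1):
1 0 1
1 1 0
0 0 0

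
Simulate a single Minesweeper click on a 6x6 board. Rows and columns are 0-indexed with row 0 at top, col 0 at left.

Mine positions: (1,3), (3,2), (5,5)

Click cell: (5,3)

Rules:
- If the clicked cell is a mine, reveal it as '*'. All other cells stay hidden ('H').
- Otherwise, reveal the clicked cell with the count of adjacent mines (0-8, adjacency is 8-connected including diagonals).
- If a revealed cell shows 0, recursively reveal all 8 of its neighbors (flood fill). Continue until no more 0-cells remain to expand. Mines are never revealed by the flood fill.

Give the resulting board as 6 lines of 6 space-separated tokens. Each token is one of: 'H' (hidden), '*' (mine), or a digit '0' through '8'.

0 0 1 H H H
0 0 1 H H H
0 1 2 H H H
0 1 H H H H
0 1 1 1 1 H
0 0 0 0 1 H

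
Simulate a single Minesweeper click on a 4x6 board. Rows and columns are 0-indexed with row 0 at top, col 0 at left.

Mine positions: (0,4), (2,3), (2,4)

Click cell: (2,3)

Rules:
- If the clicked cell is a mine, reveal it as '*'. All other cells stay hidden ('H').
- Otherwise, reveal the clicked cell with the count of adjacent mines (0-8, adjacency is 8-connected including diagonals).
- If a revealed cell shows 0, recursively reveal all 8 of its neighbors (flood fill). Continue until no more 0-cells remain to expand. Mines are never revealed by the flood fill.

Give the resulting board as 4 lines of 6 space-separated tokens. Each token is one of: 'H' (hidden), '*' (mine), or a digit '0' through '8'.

H H H H H H
H H H H H H
H H H * H H
H H H H H H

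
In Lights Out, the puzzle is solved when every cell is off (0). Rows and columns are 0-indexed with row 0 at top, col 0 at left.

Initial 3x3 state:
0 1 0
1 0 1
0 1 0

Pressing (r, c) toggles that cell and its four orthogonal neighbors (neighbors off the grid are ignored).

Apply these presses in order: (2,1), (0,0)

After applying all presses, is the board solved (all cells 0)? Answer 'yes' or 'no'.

Answer: no

Derivation:
After press 1 at (2,1):
0 1 0
1 1 1
1 0 1

After press 2 at (0,0):
1 0 0
0 1 1
1 0 1

Lights still on: 5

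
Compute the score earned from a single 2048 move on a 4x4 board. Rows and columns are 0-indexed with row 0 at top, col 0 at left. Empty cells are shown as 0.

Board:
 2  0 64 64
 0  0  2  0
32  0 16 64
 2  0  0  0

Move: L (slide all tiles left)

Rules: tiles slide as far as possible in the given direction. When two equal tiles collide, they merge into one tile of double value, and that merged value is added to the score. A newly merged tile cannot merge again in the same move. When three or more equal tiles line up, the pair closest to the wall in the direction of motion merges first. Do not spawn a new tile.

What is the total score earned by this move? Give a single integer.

Answer: 128

Derivation:
Slide left:
row 0: [2, 0, 64, 64] -> [2, 128, 0, 0]  score +128 (running 128)
row 1: [0, 0, 2, 0] -> [2, 0, 0, 0]  score +0 (running 128)
row 2: [32, 0, 16, 64] -> [32, 16, 64, 0]  score +0 (running 128)
row 3: [2, 0, 0, 0] -> [2, 0, 0, 0]  score +0 (running 128)
Board after move:
  2 128   0   0
  2   0   0   0
 32  16  64   0
  2   0   0   0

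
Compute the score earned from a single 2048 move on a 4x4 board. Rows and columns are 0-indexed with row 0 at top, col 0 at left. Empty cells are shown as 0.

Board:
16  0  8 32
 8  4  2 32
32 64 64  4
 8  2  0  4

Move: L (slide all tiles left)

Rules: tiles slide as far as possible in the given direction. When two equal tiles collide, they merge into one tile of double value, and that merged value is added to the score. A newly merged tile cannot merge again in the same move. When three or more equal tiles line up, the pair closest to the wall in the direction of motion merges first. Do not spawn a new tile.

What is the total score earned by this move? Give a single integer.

Answer: 128

Derivation:
Slide left:
row 0: [16, 0, 8, 32] -> [16, 8, 32, 0]  score +0 (running 0)
row 1: [8, 4, 2, 32] -> [8, 4, 2, 32]  score +0 (running 0)
row 2: [32, 64, 64, 4] -> [32, 128, 4, 0]  score +128 (running 128)
row 3: [8, 2, 0, 4] -> [8, 2, 4, 0]  score +0 (running 128)
Board after move:
 16   8  32   0
  8   4   2  32
 32 128   4   0
  8   2   4   0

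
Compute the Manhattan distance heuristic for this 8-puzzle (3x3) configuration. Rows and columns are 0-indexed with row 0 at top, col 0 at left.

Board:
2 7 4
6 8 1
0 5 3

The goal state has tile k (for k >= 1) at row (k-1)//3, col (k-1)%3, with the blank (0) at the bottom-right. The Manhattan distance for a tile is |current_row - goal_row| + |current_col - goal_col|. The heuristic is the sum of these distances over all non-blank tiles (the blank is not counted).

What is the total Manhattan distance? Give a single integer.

Tile 2: at (0,0), goal (0,1), distance |0-0|+|0-1| = 1
Tile 7: at (0,1), goal (2,0), distance |0-2|+|1-0| = 3
Tile 4: at (0,2), goal (1,0), distance |0-1|+|2-0| = 3
Tile 6: at (1,0), goal (1,2), distance |1-1|+|0-2| = 2
Tile 8: at (1,1), goal (2,1), distance |1-2|+|1-1| = 1
Tile 1: at (1,2), goal (0,0), distance |1-0|+|2-0| = 3
Tile 5: at (2,1), goal (1,1), distance |2-1|+|1-1| = 1
Tile 3: at (2,2), goal (0,2), distance |2-0|+|2-2| = 2
Sum: 1 + 3 + 3 + 2 + 1 + 3 + 1 + 2 = 16

Answer: 16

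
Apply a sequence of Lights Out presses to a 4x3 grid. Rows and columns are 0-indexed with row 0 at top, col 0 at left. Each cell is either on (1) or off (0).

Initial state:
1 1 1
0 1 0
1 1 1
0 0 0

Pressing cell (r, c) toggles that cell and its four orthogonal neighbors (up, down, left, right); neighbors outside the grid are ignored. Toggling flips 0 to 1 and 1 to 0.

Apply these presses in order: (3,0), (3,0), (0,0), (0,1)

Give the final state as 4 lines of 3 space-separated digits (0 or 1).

Answer: 1 1 0
1 0 0
1 1 1
0 0 0

Derivation:
After press 1 at (3,0):
1 1 1
0 1 0
0 1 1
1 1 0

After press 2 at (3,0):
1 1 1
0 1 0
1 1 1
0 0 0

After press 3 at (0,0):
0 0 1
1 1 0
1 1 1
0 0 0

After press 4 at (0,1):
1 1 0
1 0 0
1 1 1
0 0 0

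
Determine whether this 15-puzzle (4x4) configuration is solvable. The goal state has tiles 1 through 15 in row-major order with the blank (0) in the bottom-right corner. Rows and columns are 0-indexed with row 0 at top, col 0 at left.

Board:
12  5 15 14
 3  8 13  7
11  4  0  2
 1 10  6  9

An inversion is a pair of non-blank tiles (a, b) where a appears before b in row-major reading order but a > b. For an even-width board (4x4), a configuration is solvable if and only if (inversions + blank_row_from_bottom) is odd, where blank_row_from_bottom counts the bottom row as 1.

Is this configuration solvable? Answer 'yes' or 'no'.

Inversions: 68
Blank is in row 2 (0-indexed from top), which is row 2 counting from the bottom (bottom = 1).
68 + 2 = 70, which is even, so the puzzle is not solvable.

Answer: no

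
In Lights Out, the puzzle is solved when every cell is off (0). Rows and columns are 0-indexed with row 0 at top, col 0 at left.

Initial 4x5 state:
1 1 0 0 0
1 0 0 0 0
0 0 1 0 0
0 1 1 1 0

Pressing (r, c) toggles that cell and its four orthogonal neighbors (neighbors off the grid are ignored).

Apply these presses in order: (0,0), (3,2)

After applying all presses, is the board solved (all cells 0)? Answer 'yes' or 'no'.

Answer: yes

Derivation:
After press 1 at (0,0):
0 0 0 0 0
0 0 0 0 0
0 0 1 0 0
0 1 1 1 0

After press 2 at (3,2):
0 0 0 0 0
0 0 0 0 0
0 0 0 0 0
0 0 0 0 0

Lights still on: 0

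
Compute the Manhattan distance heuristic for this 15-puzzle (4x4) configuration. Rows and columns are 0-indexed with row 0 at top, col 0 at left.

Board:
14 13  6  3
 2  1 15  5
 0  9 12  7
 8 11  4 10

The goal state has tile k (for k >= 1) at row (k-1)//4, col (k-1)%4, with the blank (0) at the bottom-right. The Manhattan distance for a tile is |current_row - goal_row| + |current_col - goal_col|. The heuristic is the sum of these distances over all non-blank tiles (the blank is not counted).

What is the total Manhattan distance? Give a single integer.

Answer: 38

Derivation:
Tile 14: (0,0)->(3,1) = 4
Tile 13: (0,1)->(3,0) = 4
Tile 6: (0,2)->(1,1) = 2
Tile 3: (0,3)->(0,2) = 1
Tile 2: (1,0)->(0,1) = 2
Tile 1: (1,1)->(0,0) = 2
Tile 15: (1,2)->(3,2) = 2
Tile 5: (1,3)->(1,0) = 3
Tile 9: (2,1)->(2,0) = 1
Tile 12: (2,2)->(2,3) = 1
Tile 7: (2,3)->(1,2) = 2
Tile 8: (3,0)->(1,3) = 5
Tile 11: (3,1)->(2,2) = 2
Tile 4: (3,2)->(0,3) = 4
Tile 10: (3,3)->(2,1) = 3
Sum: 4 + 4 + 2 + 1 + 2 + 2 + 2 + 3 + 1 + 1 + 2 + 5 + 2 + 4 + 3 = 38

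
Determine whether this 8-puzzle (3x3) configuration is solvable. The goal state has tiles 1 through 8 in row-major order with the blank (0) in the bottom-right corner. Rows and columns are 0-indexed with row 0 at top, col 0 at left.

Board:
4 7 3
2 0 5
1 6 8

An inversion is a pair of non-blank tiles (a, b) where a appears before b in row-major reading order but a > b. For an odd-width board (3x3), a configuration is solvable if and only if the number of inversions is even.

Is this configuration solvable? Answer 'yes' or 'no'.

Inversions (pairs i<j in row-major order where tile[i] > tile[j] > 0): 12
12 is even, so the puzzle is solvable.

Answer: yes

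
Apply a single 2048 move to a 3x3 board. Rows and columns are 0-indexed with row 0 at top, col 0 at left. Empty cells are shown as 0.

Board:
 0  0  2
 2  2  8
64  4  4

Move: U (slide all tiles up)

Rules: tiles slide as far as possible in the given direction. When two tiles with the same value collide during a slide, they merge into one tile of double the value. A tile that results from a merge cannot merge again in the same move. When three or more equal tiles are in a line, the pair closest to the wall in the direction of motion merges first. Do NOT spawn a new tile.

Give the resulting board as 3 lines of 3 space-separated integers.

Slide up:
col 0: [0, 2, 64] -> [2, 64, 0]
col 1: [0, 2, 4] -> [2, 4, 0]
col 2: [2, 8, 4] -> [2, 8, 4]

Answer:  2  2  2
64  4  8
 0  0  4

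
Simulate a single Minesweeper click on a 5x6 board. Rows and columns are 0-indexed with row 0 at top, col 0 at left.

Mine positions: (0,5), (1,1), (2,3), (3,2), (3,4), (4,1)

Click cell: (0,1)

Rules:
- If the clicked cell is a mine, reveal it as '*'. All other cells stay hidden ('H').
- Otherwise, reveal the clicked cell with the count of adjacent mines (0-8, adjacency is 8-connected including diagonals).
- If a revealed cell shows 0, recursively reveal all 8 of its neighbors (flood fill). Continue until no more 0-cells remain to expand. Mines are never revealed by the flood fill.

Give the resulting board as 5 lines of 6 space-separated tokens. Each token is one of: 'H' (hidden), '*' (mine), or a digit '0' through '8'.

H 1 H H H H
H H H H H H
H H H H H H
H H H H H H
H H H H H H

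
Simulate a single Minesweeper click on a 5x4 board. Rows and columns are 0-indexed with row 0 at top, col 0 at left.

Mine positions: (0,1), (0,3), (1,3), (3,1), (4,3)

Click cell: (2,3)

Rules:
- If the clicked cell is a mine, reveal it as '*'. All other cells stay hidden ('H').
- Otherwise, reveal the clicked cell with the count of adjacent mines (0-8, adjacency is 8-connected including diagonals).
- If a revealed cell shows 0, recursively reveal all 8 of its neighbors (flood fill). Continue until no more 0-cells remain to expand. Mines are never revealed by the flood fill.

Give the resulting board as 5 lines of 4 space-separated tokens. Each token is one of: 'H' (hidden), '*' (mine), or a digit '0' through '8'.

H H H H
H H H H
H H H 1
H H H H
H H H H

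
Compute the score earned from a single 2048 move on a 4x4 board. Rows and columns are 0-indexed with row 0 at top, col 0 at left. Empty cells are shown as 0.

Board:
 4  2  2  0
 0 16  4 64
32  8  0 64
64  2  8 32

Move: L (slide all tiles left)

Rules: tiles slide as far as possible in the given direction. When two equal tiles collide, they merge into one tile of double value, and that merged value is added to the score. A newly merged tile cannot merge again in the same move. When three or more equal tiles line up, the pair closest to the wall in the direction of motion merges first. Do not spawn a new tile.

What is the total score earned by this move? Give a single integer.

Slide left:
row 0: [4, 2, 2, 0] -> [4, 4, 0, 0]  score +4 (running 4)
row 1: [0, 16, 4, 64] -> [16, 4, 64, 0]  score +0 (running 4)
row 2: [32, 8, 0, 64] -> [32, 8, 64, 0]  score +0 (running 4)
row 3: [64, 2, 8, 32] -> [64, 2, 8, 32]  score +0 (running 4)
Board after move:
 4  4  0  0
16  4 64  0
32  8 64  0
64  2  8 32

Answer: 4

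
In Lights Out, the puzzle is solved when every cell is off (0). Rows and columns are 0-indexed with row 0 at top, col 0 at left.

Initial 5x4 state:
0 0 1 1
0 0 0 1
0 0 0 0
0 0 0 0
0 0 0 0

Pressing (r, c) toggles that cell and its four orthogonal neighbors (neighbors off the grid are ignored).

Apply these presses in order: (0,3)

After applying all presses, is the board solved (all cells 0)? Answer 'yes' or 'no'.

After press 1 at (0,3):
0 0 0 0
0 0 0 0
0 0 0 0
0 0 0 0
0 0 0 0

Lights still on: 0

Answer: yes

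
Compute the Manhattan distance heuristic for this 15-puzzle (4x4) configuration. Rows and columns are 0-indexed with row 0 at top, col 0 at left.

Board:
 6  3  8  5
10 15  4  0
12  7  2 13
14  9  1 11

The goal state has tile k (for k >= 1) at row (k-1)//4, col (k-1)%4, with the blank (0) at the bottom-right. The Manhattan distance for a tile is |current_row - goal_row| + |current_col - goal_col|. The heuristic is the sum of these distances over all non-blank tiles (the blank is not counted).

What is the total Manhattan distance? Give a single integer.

Answer: 38

Derivation:
Tile 6: at (0,0), goal (1,1), distance |0-1|+|0-1| = 2
Tile 3: at (0,1), goal (0,2), distance |0-0|+|1-2| = 1
Tile 8: at (0,2), goal (1,3), distance |0-1|+|2-3| = 2
Tile 5: at (0,3), goal (1,0), distance |0-1|+|3-0| = 4
Tile 10: at (1,0), goal (2,1), distance |1-2|+|0-1| = 2
Tile 15: at (1,1), goal (3,2), distance |1-3|+|1-2| = 3
Tile 4: at (1,2), goal (0,3), distance |1-0|+|2-3| = 2
Tile 12: at (2,0), goal (2,3), distance |2-2|+|0-3| = 3
Tile 7: at (2,1), goal (1,2), distance |2-1|+|1-2| = 2
Tile 2: at (2,2), goal (0,1), distance |2-0|+|2-1| = 3
Tile 13: at (2,3), goal (3,0), distance |2-3|+|3-0| = 4
Tile 14: at (3,0), goal (3,1), distance |3-3|+|0-1| = 1
Tile 9: at (3,1), goal (2,0), distance |3-2|+|1-0| = 2
Tile 1: at (3,2), goal (0,0), distance |3-0|+|2-0| = 5
Tile 11: at (3,3), goal (2,2), distance |3-2|+|3-2| = 2
Sum: 2 + 1 + 2 + 4 + 2 + 3 + 2 + 3 + 2 + 3 + 4 + 1 + 2 + 5 + 2 = 38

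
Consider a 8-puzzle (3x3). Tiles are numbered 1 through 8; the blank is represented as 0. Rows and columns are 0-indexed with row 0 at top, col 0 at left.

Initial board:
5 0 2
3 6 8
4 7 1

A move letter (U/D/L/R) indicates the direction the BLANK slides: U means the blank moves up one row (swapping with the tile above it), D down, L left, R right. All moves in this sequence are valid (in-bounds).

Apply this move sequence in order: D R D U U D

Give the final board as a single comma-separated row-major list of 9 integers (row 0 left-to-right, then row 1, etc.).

After move 1 (D):
5 6 2
3 0 8
4 7 1

After move 2 (R):
5 6 2
3 8 0
4 7 1

After move 3 (D):
5 6 2
3 8 1
4 7 0

After move 4 (U):
5 6 2
3 8 0
4 7 1

After move 5 (U):
5 6 0
3 8 2
4 7 1

After move 6 (D):
5 6 2
3 8 0
4 7 1

Answer: 5, 6, 2, 3, 8, 0, 4, 7, 1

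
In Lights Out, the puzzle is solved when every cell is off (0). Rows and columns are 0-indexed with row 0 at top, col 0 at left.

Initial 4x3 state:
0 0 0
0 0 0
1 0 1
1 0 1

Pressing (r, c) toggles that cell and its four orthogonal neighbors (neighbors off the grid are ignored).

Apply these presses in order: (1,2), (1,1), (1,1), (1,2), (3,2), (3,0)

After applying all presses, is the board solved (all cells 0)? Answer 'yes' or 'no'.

After press 1 at (1,2):
0 0 1
0 1 1
1 0 0
1 0 1

After press 2 at (1,1):
0 1 1
1 0 0
1 1 0
1 0 1

After press 3 at (1,1):
0 0 1
0 1 1
1 0 0
1 0 1

After press 4 at (1,2):
0 0 0
0 0 0
1 0 1
1 0 1

After press 5 at (3,2):
0 0 0
0 0 0
1 0 0
1 1 0

After press 6 at (3,0):
0 0 0
0 0 0
0 0 0
0 0 0

Lights still on: 0

Answer: yes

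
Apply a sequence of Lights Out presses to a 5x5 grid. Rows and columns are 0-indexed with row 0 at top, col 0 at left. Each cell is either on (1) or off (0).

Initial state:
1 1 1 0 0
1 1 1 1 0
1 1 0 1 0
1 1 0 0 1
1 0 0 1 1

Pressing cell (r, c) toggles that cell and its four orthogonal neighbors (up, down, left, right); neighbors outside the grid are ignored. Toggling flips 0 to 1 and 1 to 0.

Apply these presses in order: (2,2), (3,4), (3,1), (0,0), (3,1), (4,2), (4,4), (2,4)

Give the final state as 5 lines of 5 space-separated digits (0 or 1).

After press 1 at (2,2):
1 1 1 0 0
1 1 0 1 0
1 0 1 0 0
1 1 1 0 1
1 0 0 1 1

After press 2 at (3,4):
1 1 1 0 0
1 1 0 1 0
1 0 1 0 1
1 1 1 1 0
1 0 0 1 0

After press 3 at (3,1):
1 1 1 0 0
1 1 0 1 0
1 1 1 0 1
0 0 0 1 0
1 1 0 1 0

After press 4 at (0,0):
0 0 1 0 0
0 1 0 1 0
1 1 1 0 1
0 0 0 1 0
1 1 0 1 0

After press 5 at (3,1):
0 0 1 0 0
0 1 0 1 0
1 0 1 0 1
1 1 1 1 0
1 0 0 1 0

After press 6 at (4,2):
0 0 1 0 0
0 1 0 1 0
1 0 1 0 1
1 1 0 1 0
1 1 1 0 0

After press 7 at (4,4):
0 0 1 0 0
0 1 0 1 0
1 0 1 0 1
1 1 0 1 1
1 1 1 1 1

After press 8 at (2,4):
0 0 1 0 0
0 1 0 1 1
1 0 1 1 0
1 1 0 1 0
1 1 1 1 1

Answer: 0 0 1 0 0
0 1 0 1 1
1 0 1 1 0
1 1 0 1 0
1 1 1 1 1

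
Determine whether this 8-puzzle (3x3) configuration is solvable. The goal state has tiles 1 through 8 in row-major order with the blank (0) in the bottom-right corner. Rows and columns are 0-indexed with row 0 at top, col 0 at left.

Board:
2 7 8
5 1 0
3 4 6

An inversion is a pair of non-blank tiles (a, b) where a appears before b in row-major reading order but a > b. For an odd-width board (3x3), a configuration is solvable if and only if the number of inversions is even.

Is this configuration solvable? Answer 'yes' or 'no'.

Answer: yes

Derivation:
Inversions (pairs i<j in row-major order where tile[i] > tile[j] > 0): 14
14 is even, so the puzzle is solvable.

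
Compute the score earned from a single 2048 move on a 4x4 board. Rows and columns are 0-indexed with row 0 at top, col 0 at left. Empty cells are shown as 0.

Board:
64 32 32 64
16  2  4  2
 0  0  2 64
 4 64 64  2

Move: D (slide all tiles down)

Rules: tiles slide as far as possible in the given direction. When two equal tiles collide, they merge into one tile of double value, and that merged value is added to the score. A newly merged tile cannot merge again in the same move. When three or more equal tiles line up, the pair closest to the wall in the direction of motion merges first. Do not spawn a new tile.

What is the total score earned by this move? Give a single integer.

Answer: 0

Derivation:
Slide down:
col 0: [64, 16, 0, 4] -> [0, 64, 16, 4]  score +0 (running 0)
col 1: [32, 2, 0, 64] -> [0, 32, 2, 64]  score +0 (running 0)
col 2: [32, 4, 2, 64] -> [32, 4, 2, 64]  score +0 (running 0)
col 3: [64, 2, 64, 2] -> [64, 2, 64, 2]  score +0 (running 0)
Board after move:
 0  0 32 64
64 32  4  2
16  2  2 64
 4 64 64  2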